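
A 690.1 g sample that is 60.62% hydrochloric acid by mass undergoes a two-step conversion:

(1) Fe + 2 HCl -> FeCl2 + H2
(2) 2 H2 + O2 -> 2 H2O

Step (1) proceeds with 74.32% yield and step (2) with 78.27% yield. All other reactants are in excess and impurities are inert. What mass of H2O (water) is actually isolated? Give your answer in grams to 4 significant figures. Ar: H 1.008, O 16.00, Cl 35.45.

60.13 g

Pure HCl = 690.1 × 0.6062 = 418.34 g.
M(HCl) = 1.008 + 35.45 = 36.458 g/mol.
M(H2O) = 2(1.008) + 16.00 = 18.016 g/mol.
n(HCl) = 418.34 / 36.458 = 11.475 mol.
Step 1 (HCl:H2 = 2:1): theoretical n(H2) = 5.7373 mol; at 74.32% yield, n(H2) = 4.2639 mol.
Step 2 (H2:H2O = 2:2): theoretical n(H2O) = 4.2639 mol, so theoretical mass = 4.2639 × 18.016 = 76.819 g.
At 78.27% yield, actual mass of H2O = 76.819 × 0.7827 = 60.126 g.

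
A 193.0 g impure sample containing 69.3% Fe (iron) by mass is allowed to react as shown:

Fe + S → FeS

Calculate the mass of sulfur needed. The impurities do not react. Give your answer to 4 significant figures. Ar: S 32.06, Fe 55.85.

Mass of pure Fe = 193.0 g × 0.693 = 133.75 g.
M(Fe) = 55.85 g/mol.
M(S) = 32.06 g/mol.
n(Fe) = 133.75 g / 55.85 g/mol = 2.3948 mol.
From the equation the Fe:S mole ratio is 1:1, so n(S) = 2.3948 × 1/1 = 2.3948 mol.
Mass of S = 2.3948 mol × 32.06 g/mol = 76.777 g.

76.78 g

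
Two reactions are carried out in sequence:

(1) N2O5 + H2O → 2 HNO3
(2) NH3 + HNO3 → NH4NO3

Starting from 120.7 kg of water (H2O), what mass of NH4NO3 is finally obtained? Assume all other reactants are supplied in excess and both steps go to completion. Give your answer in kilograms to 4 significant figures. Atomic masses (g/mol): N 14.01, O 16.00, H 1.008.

M(H2O) = 2(1.008) + 16.00 = 18.016 g/mol.
M(NH4NO3) = 2(14.01) + 4(1.008) + 3(16.00) = 80.052 g/mol.
120.7 kg = 120700 g.
n(H2O) = 120700 / 18.016 = 6699.6 mol.
Step 1 gives a 1:2 ratio of H2O to HNO3, so n(HNO3) = 13399 mol.
In step 2 the HNO3:NH4NO3 ratio is 1:1, so n(NH4NO3) = 13399 mol.
Mass of NH4NO3 = 13399 × 80.052 = 1.0726 × 10^6 g = 1073 kg.

1073 kg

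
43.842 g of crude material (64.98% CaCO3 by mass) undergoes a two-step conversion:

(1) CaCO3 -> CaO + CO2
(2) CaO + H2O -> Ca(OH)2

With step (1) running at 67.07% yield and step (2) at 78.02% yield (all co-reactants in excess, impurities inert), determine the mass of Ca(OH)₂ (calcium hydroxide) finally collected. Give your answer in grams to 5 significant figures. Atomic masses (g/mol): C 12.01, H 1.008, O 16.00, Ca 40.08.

11.036 g

Pure CaCO3 = 43.842 × 0.6498 = 28.4885 g.
M(CaCO3) = 40.08 + 12.01 + 3(16.00) = 100.09 g/mol.
M(Ca(OH)2) = 40.08 + 2(16.00) + 2(1.008) = 74.096 g/mol.
n(CaCO3) = 28.4885 / 100.09 = 0.284629 mol.
Step 1 (CaCO3:CaO = 1:1): theoretical n(CaO) = 0.284629 mol; at 67.07% yield, n(CaO) = 0.190901 mol.
Step 2 (CaO:Ca(OH)2 = 1:1): theoretical n(Ca(OH)2) = 0.190901 mol, so theoretical mass = 0.190901 × 74.096 = 14.1450 g.
At 78.02% yield, actual mass of Ca(OH)2 = 14.1450 × 0.7802 = 11.0359 g.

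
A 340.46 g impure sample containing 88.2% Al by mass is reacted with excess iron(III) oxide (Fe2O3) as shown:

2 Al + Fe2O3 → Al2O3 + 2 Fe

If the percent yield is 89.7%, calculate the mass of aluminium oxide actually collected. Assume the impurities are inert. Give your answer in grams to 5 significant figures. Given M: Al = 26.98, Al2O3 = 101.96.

508.96 g

Pure Al available = 340.46 g × 0.882 = 300.286 g.
n(Al) = 300.286 g / 26.98 g/mol = 11.1299 mol.
From the equation the Al:Al2O3 mole ratio is 2:1, so n(Al2O3) = 11.1299 × 1/2 = 5.56497 mol.
Mass of Al2O3 = 5.56497 mol × 101.96 g/mol = 567.404 g.
Actual mass collected = 567.404 g × 0.897 = 508.962 g.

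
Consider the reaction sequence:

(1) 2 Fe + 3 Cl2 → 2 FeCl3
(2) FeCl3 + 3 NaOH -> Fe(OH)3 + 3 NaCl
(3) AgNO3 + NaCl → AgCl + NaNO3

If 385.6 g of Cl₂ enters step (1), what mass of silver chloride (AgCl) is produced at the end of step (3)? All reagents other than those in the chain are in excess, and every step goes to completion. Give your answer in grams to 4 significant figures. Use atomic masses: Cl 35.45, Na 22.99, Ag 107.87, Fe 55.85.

1559 g

M(Cl2) = 2(35.45) = 70.90 g/mol.
M(AgCl) = 107.87 + 35.45 = 143.32 g/mol.
n(Cl2) = 385.6 / 70.90 = 5.4386 mol.
Reaction (1): Cl2→FeCl3 ratio 3:2 ⇒ n(FeCl3) = 3.6258 mol.
Reaction (2): FeCl3→NaCl ratio 1:3 ⇒ n(NaCl) = 10.877 mol.
Reaction (3): NaCl→AgCl ratio 1:1 ⇒ n(AgCl) = 10.877 mol.
Mass of AgCl = 10.877 × 143.32 = 1558.9 g.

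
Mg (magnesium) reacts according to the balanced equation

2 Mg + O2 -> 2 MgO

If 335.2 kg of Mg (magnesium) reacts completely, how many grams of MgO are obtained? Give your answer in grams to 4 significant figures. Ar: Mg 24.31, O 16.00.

555800 g

M(Mg) = 24.31 g/mol.
M(MgO) = 24.31 + 16.00 = 40.31 g/mol.
Convert: 335.2 kg = 335200 g.
n(Mg) = 335200 g / 24.31 g/mol = 13789 mol.
From the equation the Mg:MgO mole ratio is 2:2, so n(MgO) = 13789 × 2/2 = 13789 mol.
Mass of MgO = 13789 mol × 40.31 g/mol = 555820 g.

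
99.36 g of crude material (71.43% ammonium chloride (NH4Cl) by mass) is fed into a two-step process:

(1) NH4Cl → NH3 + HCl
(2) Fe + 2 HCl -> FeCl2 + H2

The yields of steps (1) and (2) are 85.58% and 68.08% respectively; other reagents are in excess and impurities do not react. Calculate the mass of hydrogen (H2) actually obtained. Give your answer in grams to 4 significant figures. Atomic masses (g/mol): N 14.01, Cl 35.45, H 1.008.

0.7792 g

Pure NH4Cl = 99.36 × 0.7143 = 70.973 g.
M(NH4Cl) = 14.01 + 4(1.008) + 35.45 = 53.492 g/mol.
M(H2) = 2(1.008) = 2.016 g/mol.
n(NH4Cl) = 70.973 / 53.492 = 1.3268 mol.
Step 1 (NH4Cl:HCl = 1:1): theoretical n(HCl) = 1.3268 mol; at 85.58% yield, n(HCl) = 1.1355 mol.
Step 2 (HCl:H2 = 2:1): theoretical n(H2) = 0.56774 mol, so theoretical mass = 0.56774 × 2.016 = 1.1446 g.
At 68.08% yield, actual mass of H2 = 1.1446 × 0.6808 = 0.77921 g.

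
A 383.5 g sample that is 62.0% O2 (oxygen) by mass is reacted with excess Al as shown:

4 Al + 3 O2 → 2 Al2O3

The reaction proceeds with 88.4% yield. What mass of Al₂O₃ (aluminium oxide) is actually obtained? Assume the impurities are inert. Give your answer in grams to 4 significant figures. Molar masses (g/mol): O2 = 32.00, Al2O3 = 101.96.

446.5 g

Pure O2 available = 383.5 g × 0.620 = 237.77 g.
n(O2) = 237.77 g / 32.00 g/mol = 7.4303 mol.
From the equation the O2:Al2O3 mole ratio is 3:2, so n(Al2O3) = 7.4303 × 2/3 = 4.9535 mol.
Mass of Al2O3 = 4.9535 mol × 101.96 g/mol = 505.06 g.
Actual mass collected = 505.06 g × 0.884 = 446.48 g.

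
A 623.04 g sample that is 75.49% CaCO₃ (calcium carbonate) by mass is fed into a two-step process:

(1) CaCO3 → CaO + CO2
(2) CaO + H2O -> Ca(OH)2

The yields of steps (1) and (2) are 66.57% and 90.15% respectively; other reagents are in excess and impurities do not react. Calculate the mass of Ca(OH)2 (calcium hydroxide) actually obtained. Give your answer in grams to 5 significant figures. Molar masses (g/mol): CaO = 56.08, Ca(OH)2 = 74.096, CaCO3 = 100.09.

Pure CaCO3 = 623.04 × 0.7549 = 470.333 g.
n(CaCO3) = 470.333 / 100.09 = 4.69910 mol.
Step 1 (CaCO3:CaO = 1:1): theoretical n(CaO) = 4.69910 mol; at 66.57% yield, n(CaO) = 3.12819 mol.
Step 2 (CaO:Ca(OH)2 = 1:1): theoretical n(Ca(OH)2) = 3.12819 mol, so theoretical mass = 3.12819 × 74.096 = 231.786 g.
At 90.15% yield, actual mass of Ca(OH)2 = 231.786 × 0.9015 = 208.955 g.

208.96 g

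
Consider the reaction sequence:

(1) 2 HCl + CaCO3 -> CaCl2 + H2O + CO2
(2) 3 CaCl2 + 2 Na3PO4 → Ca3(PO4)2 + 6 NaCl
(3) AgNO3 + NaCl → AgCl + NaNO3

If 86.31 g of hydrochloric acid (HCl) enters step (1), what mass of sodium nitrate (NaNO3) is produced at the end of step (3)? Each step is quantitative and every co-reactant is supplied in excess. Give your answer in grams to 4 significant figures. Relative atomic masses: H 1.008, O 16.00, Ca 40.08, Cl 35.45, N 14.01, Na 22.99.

201.2 g

M(HCl) = 1.008 + 35.45 = 36.458 g/mol.
M(NaNO3) = 22.99 + 14.01 + 3(16.00) = 85.00 g/mol.
n(HCl) = 86.31 / 36.458 = 2.3674 mol.
Reaction (1): HCl→CaCl2 ratio 2:1 ⇒ n(CaCl2) = 1.1837 mol.
Reaction (2): CaCl2→NaCl ratio 3:6 ⇒ n(NaCl) = 2.3674 mol.
Reaction (3): NaCl→NaNO3 ratio 1:1 ⇒ n(NaNO3) = 2.3674 mol.
Mass of NaNO3 = 2.3674 × 85.00 = 201.23 g.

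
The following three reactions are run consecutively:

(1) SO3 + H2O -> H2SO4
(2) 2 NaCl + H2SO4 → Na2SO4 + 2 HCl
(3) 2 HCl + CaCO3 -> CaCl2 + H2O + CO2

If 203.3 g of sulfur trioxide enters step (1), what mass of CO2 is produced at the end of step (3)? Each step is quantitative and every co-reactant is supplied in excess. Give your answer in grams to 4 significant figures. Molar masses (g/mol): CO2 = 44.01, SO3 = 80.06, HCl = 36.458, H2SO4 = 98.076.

111.8 g

n(SO3) = 203.3 / 80.06 = 2.5393 mol.
Reaction (1): SO3→H2SO4 ratio 1:1 ⇒ n(H2SO4) = 2.5393 mol.
Reaction (2): H2SO4→HCl ratio 1:2 ⇒ n(HCl) = 5.0787 mol.
Reaction (3): HCl→CO2 ratio 2:1 ⇒ n(CO2) = 2.5393 mol.
Mass of CO2 = 2.5393 × 44.01 = 111.76 g.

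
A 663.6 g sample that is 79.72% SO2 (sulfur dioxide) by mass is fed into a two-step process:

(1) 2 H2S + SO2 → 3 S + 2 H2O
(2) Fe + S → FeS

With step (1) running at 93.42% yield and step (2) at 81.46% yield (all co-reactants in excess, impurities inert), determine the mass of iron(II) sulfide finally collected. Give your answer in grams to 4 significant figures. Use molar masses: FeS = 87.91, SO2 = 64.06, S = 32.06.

1657 g

Pure SO2 = 663.6 × 0.7972 = 529.02 g.
n(SO2) = 529.02 / 64.06 = 8.2582 mol.
Step 1 (SO2:S = 1:3): theoretical n(S) = 24.775 mol; at 93.42% yield, n(S) = 23.145 mol.
Step 2 (S:FeS = 1:1): theoretical n(FeS) = 23.145 mol, so theoretical mass = 23.145 × 87.91 = 2034.6 g.
At 81.46% yield, actual mass of FeS = 2034.6 × 0.8146 = 1657.4 g.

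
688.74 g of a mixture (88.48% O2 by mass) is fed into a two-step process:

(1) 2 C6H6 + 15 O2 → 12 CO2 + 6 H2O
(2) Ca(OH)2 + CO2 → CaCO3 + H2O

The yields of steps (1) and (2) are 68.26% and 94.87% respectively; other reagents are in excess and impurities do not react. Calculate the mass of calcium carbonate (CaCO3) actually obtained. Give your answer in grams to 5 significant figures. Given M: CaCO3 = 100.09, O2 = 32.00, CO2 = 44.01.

Pure O2 = 688.74 × 0.8848 = 609.397 g.
n(O2) = 609.397 / 32.00 = 19.0437 mol.
Step 1 (O2:CO2 = 15:12): theoretical n(CO2) = 15.2349 mol; at 68.26% yield, n(CO2) = 10.3994 mol.
Step 2 (CO2:CaCO3 = 1:1): theoretical n(CaCO3) = 10.3994 mol, so theoretical mass = 10.3994 × 100.09 = 1040.87 g.
At 94.87% yield, actual mass of CaCO3 = 1040.87 × 0.9487 = 987.475 g.

987.48 g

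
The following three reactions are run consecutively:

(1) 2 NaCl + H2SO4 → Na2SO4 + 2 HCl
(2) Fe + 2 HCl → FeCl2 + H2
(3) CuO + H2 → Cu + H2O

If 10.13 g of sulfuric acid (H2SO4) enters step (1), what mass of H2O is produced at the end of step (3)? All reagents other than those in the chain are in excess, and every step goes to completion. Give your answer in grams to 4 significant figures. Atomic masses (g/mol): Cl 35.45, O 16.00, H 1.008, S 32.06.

M(H2SO4) = 2(1.008) + 32.06 + 4(16.00) = 98.076 g/mol.
M(H2O) = 2(1.008) + 16.00 = 18.016 g/mol.
n(H2SO4) = 10.13 / 98.076 = 0.10329 mol.
Reaction (1): H2SO4→HCl ratio 1:2 ⇒ n(HCl) = 0.20657 mol.
Reaction (2): HCl→H2 ratio 2:1 ⇒ n(H2) = 0.10329 mol.
Reaction (3): H2→H2O ratio 1:1 ⇒ n(H2O) = 0.10329 mol.
Mass of H2O = 0.10329 × 18.016 = 1.8608 g.

1.861 g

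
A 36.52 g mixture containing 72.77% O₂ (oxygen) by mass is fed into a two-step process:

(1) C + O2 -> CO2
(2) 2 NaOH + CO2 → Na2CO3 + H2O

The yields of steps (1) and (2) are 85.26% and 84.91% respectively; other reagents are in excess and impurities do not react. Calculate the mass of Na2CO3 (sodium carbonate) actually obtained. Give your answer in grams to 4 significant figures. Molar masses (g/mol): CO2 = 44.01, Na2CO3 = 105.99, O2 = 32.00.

Pure O2 = 36.52 × 0.7277 = 26.576 g.
n(O2) = 26.576 / 32.00 = 0.83049 mol.
Step 1 (O2:CO2 = 1:1): theoretical n(CO2) = 0.83049 mol; at 85.26% yield, n(CO2) = 0.70807 mol.
Step 2 (CO2:Na2CO3 = 1:1): theoretical n(Na2CO3) = 0.70807 mol, so theoretical mass = 0.70807 × 105.99 = 75.049 g.
At 84.91% yield, actual mass of Na2CO3 = 75.049 × 0.8491 = 63.724 g.

63.72 g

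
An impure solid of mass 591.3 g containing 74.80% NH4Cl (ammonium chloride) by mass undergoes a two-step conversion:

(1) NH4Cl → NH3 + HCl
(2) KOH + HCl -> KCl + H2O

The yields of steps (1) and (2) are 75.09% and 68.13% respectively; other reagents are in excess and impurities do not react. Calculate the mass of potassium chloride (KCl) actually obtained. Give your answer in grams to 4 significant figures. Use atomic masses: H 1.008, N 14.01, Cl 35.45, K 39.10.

315.3 g

Pure NH4Cl = 591.3 × 0.7480 = 442.29 g.
M(NH4Cl) = 14.01 + 4(1.008) + 35.45 = 53.492 g/mol.
M(KCl) = 39.10 + 35.45 = 74.55 g/mol.
n(NH4Cl) = 442.29 / 53.492 = 8.2684 mol.
Step 1 (NH4Cl:HCl = 1:1): theoretical n(HCl) = 8.2684 mol; at 75.09% yield, n(HCl) = 6.2087 mol.
Step 2 (HCl:KCl = 1:1): theoretical n(KCl) = 6.2087 mol, so theoretical mass = 6.2087 × 74.55 = 462.86 g.
At 68.13% yield, actual mass of KCl = 462.86 × 0.6813 = 315.35 g.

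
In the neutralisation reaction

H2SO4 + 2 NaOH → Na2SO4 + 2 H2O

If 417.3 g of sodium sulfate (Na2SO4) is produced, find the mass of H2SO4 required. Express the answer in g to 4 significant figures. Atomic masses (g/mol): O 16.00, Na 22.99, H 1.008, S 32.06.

M(Na2SO4) = 2(22.99) + 32.06 + 4(16.00) = 142.04 g/mol.
M(H2SO4) = 2(1.008) + 32.06 + 4(16.00) = 98.076 g/mol.
n(Na2SO4) = 417.30 g / 142.04 g/mol = 2.9379 mol.
From the equation the Na2SO4:H2SO4 mole ratio is 1:1, so n(H2SO4) = 2.9379 × 1/1 = 2.9379 mol.
Mass of H2SO4 = 2.9379 mol × 98.076 g/mol = 288.14 g.

288.1 g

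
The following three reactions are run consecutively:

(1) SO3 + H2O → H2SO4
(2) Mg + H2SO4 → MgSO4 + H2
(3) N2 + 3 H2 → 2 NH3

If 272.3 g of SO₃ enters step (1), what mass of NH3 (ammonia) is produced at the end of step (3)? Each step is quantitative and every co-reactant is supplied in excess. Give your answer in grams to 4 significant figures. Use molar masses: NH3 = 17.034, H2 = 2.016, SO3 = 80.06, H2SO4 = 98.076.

38.62 g

n(SO3) = 272.3 / 80.06 = 3.4012 mol.
Reaction (1): SO3→H2SO4 ratio 1:1 ⇒ n(H2SO4) = 3.4012 mol.
Reaction (2): H2SO4→H2 ratio 1:1 ⇒ n(H2) = 3.4012 mol.
Reaction (3): H2→NH3 ratio 3:2 ⇒ n(NH3) = 2.2675 mol.
Mass of NH3 = 2.2675 × 17.034 = 38.624 g.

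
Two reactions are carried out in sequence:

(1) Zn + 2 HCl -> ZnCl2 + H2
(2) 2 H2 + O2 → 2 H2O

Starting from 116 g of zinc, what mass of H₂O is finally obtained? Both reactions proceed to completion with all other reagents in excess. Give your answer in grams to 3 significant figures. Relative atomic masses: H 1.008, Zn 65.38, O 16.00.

32.0 g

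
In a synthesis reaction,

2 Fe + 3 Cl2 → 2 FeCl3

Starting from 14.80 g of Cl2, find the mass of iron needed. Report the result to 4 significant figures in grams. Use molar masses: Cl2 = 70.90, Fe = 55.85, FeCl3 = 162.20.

n(Cl2) = 14.800 g / 70.90 g/mol = 0.20874 mol.
From the equation the Cl2:Fe mole ratio is 3:2, so n(Fe) = 0.20874 × 2/3 = 0.13916 mol.
Mass of Fe = 0.13916 mol × 55.85 g/mol = 7.7723 g.

7.772 g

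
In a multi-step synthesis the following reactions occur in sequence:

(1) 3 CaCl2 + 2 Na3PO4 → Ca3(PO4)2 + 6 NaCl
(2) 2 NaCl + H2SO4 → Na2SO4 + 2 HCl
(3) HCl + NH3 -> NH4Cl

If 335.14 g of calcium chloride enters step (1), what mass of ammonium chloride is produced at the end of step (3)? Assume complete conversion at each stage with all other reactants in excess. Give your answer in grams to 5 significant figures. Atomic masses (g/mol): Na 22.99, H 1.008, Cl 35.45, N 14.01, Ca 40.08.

M(CaCl2) = 40.08 + 2(35.45) = 110.98 g/mol.
M(NH4Cl) = 14.01 + 4(1.008) + 35.45 = 53.492 g/mol.
n(CaCl2) = 335.14 / 110.98 = 3.01982 mol.
Reaction (1): CaCl2→NaCl ratio 3:6 ⇒ n(NaCl) = 6.03965 mol.
Reaction (2): NaCl→HCl ratio 2:2 ⇒ n(HCl) = 6.03965 mol.
Reaction (3): HCl→NH4Cl ratio 1:1 ⇒ n(NH4Cl) = 6.03965 mol.
Mass of NH4Cl = 6.03965 × 53.492 = 323.073 g.

323.07 g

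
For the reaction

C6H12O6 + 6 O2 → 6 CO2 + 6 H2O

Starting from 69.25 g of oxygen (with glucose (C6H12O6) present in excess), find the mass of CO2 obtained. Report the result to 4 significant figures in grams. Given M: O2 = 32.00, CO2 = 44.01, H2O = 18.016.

n(O2) = 69.250 g / 32.00 g/mol = 2.1641 mol.
From the equation the O2:CO2 mole ratio is 6:6, so n(CO2) = 2.1641 × 6/6 = 2.1641 mol.
Mass of CO2 = 2.1641 mol × 44.01 g/mol = 95.240 g.

95.24 g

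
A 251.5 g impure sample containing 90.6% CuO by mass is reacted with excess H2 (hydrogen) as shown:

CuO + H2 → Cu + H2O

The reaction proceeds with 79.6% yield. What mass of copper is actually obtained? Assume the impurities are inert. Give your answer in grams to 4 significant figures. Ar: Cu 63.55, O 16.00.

Pure CuO available = 251.5 g × 0.906 = 227.86 g.
M(CuO) = 63.55 + 16.00 = 79.55 g/mol.
M(Cu) = 63.55 g/mol.
n(CuO) = 227.86 g / 79.55 g/mol = 2.8643 mol.
From the equation the CuO:Cu mole ratio is 1:1, so n(Cu) = 2.8643 × 1/1 = 2.8643 mol.
Mass of Cu = 2.8643 mol × 63.55 g/mol = 182.03 g.
Actual mass collected = 182.03 g × 0.796 = 144.90 g.

144.9 g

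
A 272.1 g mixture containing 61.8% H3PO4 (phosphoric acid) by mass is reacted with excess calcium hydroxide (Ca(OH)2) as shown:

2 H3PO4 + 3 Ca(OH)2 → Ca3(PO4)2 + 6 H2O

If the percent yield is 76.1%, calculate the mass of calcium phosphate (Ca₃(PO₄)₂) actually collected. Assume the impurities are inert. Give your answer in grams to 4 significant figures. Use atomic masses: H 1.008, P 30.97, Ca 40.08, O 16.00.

202.5 g

Pure H3PO4 available = 272.1 g × 0.618 = 168.16 g.
M(H3PO4) = 3(1.008) + 30.97 + 4(16.00) = 97.994 g/mol.
M(Ca3(PO4)2) = 3(40.08) + 2(30.97) + 8(16.00) = 310.18 g/mol.
n(H3PO4) = 168.16 g / 97.994 g/mol = 1.7160 mol.
From the equation the H3PO4:Ca3(PO4)2 mole ratio is 2:1, so n(Ca3(PO4)2) = 1.7160 × 1/2 = 0.85800 mol.
Mass of Ca3(PO4)2 = 0.85800 mol × 310.18 g/mol = 266.13 g.
Actual mass collected = 266.13 g × 0.761 = 202.53 g.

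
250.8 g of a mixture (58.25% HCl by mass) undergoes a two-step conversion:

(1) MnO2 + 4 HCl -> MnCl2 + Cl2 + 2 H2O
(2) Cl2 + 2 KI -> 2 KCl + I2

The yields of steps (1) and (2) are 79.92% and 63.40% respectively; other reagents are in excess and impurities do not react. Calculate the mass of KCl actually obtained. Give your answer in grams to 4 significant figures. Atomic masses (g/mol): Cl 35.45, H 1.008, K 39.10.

Pure HCl = 250.8 × 0.5825 = 146.09 g.
M(HCl) = 1.008 + 35.45 = 36.458 g/mol.
M(KCl) = 39.10 + 35.45 = 74.55 g/mol.
n(HCl) = 146.09 / 36.458 = 4.0071 mol.
Step 1 (HCl:Cl2 = 4:1): theoretical n(Cl2) = 1.0018 mol; at 79.92% yield, n(Cl2) = 0.80062 mol.
Step 2 (Cl2:KCl = 1:2): theoretical n(KCl) = 1.6012 mol, so theoretical mass = 1.6012 × 74.55 = 119.37 g.
At 63.40% yield, actual mass of KCl = 119.37 × 0.6340 = 75.682 g.

75.68 g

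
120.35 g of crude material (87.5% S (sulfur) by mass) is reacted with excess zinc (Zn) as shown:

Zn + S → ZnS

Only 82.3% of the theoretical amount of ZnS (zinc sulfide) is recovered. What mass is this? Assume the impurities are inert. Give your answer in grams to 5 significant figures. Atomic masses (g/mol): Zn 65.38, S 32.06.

263.41 g

Pure S available = 120.35 g × 0.875 = 105.306 g.
M(S) = 32.06 g/mol.
M(ZnS) = 65.38 + 32.06 = 97.44 g/mol.
n(S) = 105.306 g / 32.06 g/mol = 3.28466 mol.
From the equation the S:ZnS mole ratio is 1:1, so n(ZnS) = 3.28466 × 1/1 = 3.28466 mol.
Mass of ZnS = 3.28466 mol × 97.44 g/mol = 320.057 g.
Actual mass collected = 320.057 g × 0.823 = 263.407 g.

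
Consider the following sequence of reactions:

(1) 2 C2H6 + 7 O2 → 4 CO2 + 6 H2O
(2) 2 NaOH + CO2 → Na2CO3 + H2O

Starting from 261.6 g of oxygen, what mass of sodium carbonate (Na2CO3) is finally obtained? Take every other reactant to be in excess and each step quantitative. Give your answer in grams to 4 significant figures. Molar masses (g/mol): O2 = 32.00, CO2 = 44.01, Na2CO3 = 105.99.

495.1 g

n(O2) = 261.60 / 32.00 = 8.1750 mol.
Step 1 gives a 7:4 ratio of O2 to CO2, so n(CO2) = 4.6714 mol.
In step 2 the CO2:Na2CO3 ratio is 1:1, so n(Na2CO3) = 4.6714 mol.
Mass of Na2CO3 = 4.6714 × 105.99 = 495.12 g.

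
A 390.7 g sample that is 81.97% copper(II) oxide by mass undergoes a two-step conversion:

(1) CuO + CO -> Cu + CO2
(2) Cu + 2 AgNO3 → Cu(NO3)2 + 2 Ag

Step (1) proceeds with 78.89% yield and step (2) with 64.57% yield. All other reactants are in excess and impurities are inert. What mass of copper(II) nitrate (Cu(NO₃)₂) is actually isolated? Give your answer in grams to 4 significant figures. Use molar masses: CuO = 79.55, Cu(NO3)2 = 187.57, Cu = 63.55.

384.7 g

Pure CuO = 390.7 × 0.8197 = 320.26 g.
n(CuO) = 320.26 / 79.55 = 4.0259 mol.
Step 1 (CuO:Cu = 1:1): theoretical n(Cu) = 4.0259 mol; at 78.89% yield, n(Cu) = 3.1760 mol.
Step 2 (Cu:Cu(NO3)2 = 1:1): theoretical n(Cu(NO3)2) = 3.1760 mol, so theoretical mass = 3.1760 × 187.57 = 595.72 g.
At 64.57% yield, actual mass of Cu(NO3)2 = 595.72 × 0.6457 = 384.66 g.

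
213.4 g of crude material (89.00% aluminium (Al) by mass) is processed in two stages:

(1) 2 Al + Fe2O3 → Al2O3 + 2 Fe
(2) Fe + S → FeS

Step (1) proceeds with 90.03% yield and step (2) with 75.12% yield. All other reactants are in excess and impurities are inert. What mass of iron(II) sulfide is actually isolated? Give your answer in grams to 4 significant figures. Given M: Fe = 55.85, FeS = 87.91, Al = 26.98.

Pure Al = 213.4 × 0.8900 = 189.93 g.
n(Al) = 189.93 / 26.98 = 7.0395 mol.
Step 1 (Al:Fe = 2:2): theoretical n(Fe) = 7.0395 mol; at 90.03% yield, n(Fe) = 6.3377 mol.
Step 2 (Fe:FeS = 1:1): theoretical n(FeS) = 6.3377 mol, so theoretical mass = 6.3377 × 87.91 = 557.14 g.
At 75.12% yield, actual mass of FeS = 557.14 × 0.7512 = 418.53 g.

418.5 g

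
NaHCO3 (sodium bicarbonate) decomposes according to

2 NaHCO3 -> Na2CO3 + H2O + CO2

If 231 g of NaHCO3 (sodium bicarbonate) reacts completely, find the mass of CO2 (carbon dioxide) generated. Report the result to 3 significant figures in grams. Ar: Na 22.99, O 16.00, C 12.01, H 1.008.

M(NaHCO3) = 22.99 + 1.008 + 12.01 + 3(16.00) = 84.008 g/mol.
M(CO2) = 12.01 + 2(16.00) = 44.01 g/mol.
n(NaHCO3) = 231.0 g / 84.008 g/mol = 2.750 mol.
From the equation the NaHCO3:CO2 mole ratio is 2:1, so n(CO2) = 2.750 × 1/2 = 1.375 mol.
Mass of CO2 = 1.375 mol × 44.01 g/mol = 60.51 g.

60.5 g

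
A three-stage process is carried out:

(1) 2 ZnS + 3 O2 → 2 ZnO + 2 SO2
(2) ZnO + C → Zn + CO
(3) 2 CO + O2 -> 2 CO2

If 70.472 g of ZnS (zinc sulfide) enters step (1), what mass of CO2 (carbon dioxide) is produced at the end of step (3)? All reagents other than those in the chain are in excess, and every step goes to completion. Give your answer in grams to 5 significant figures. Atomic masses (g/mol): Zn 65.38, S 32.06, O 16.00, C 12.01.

M(ZnS) = 65.38 + 32.06 = 97.44 g/mol.
M(CO2) = 12.01 + 2(16.00) = 44.01 g/mol.
n(ZnS) = 70.472 / 97.44 = 0.723235 mol.
Reaction (1): ZnS→ZnO ratio 2:2 ⇒ n(ZnO) = 0.723235 mol.
Reaction (2): ZnO→CO ratio 1:1 ⇒ n(CO) = 0.723235 mol.
Reaction (3): CO→CO2 ratio 2:2 ⇒ n(CO2) = 0.723235 mol.
Mass of CO2 = 0.723235 × 44.01 = 31.8296 g.

31.830 g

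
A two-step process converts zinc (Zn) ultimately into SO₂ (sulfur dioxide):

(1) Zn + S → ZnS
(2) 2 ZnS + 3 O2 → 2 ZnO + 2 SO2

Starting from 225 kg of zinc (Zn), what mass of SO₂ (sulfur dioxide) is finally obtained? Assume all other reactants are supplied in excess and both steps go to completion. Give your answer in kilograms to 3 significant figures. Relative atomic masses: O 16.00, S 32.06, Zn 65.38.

220 kg

M(Zn) = 65.38 g/mol.
M(SO2) = 32.06 + 2(16.00) = 64.06 g/mol.
225 kg = 225000 g.
n(Zn) = 225000 / 65.38 = 3441 mol.
Step 1 gives a 1:1 ratio of Zn to ZnS, so n(ZnS) = 3441 mol.
In step 2 the ZnS:SO2 ratio is 2:2, so n(SO2) = 3441 mol.
Mass of SO2 = 3441 × 64.06 = 220500 g = 220 kg.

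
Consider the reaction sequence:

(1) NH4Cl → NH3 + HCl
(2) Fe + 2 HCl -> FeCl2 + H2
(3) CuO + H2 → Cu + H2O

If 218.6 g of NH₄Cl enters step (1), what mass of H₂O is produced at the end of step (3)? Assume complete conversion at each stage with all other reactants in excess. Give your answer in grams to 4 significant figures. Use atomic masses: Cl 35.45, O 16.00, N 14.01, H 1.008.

36.81 g

M(NH4Cl) = 14.01 + 4(1.008) + 35.45 = 53.492 g/mol.
M(H2O) = 2(1.008) + 16.00 = 18.016 g/mol.
n(NH4Cl) = 218.6 / 53.492 = 4.0866 mol.
Reaction (1): NH4Cl→HCl ratio 1:1 ⇒ n(HCl) = 4.0866 mol.
Reaction (2): HCl→H2 ratio 2:1 ⇒ n(H2) = 2.0433 mol.
Reaction (3): H2→H2O ratio 1:1 ⇒ n(H2O) = 2.0433 mol.
Mass of H2O = 2.0433 × 18.016 = 36.812 g.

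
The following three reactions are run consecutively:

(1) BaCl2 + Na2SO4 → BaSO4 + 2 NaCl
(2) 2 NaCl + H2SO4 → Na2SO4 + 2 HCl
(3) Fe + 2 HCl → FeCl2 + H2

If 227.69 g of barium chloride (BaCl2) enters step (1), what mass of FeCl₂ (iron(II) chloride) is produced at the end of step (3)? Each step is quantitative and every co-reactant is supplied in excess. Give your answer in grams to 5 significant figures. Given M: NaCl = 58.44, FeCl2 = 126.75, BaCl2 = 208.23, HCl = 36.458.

n(BaCl2) = 227.69 / 208.23 = 1.09345 mol.
Reaction (1): BaCl2→NaCl ratio 1:2 ⇒ n(NaCl) = 2.18691 mol.
Reaction (2): NaCl→HCl ratio 2:2 ⇒ n(HCl) = 2.18691 mol.
Reaction (3): HCl→FeCl2 ratio 2:1 ⇒ n(FeCl2) = 1.09345 mol.
Mass of FeCl2 = 1.09345 × 126.75 = 138.595 g.

138.60 g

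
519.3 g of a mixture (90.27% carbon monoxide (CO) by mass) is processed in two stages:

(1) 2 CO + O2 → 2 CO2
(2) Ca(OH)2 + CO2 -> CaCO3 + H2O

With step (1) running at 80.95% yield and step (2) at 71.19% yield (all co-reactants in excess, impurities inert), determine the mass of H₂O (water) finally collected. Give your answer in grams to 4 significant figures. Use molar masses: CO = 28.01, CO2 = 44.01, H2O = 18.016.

173.8 g

Pure CO = 519.3 × 0.9027 = 468.77 g.
n(CO) = 468.77 / 28.01 = 16.736 mol.
Step 1 (CO:CO2 = 2:2): theoretical n(CO2) = 16.736 mol; at 80.95% yield, n(CO2) = 13.548 mol.
Step 2 (CO2:H2O = 1:1): theoretical n(H2O) = 13.548 mol, so theoretical mass = 13.548 × 18.016 = 244.08 g.
At 71.19% yield, actual mass of H2O = 244.08 × 0.7119 = 173.76 g.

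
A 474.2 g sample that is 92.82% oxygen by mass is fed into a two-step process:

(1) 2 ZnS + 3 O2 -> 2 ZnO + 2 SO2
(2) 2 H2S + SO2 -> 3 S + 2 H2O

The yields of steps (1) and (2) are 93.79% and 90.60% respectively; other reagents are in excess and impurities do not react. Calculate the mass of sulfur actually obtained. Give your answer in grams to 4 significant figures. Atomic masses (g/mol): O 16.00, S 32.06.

749.4 g

Pure O2 = 474.2 × 0.9282 = 440.15 g.
M(O2) = 2(16.00) = 32.00 g/mol.
M(S) = 32.06 g/mol.
n(O2) = 440.15 / 32.00 = 13.755 mol.
Step 1 (O2:SO2 = 3:2): theoretical n(SO2) = 9.1698 mol; at 93.79% yield, n(SO2) = 8.6004 mol.
Step 2 (SO2:S = 1:3): theoretical n(S) = 25.801 mol, so theoretical mass = 25.801 × 32.06 = 827.19 g.
At 90.60% yield, actual mass of S = 827.19 × 0.9060 = 749.43 g.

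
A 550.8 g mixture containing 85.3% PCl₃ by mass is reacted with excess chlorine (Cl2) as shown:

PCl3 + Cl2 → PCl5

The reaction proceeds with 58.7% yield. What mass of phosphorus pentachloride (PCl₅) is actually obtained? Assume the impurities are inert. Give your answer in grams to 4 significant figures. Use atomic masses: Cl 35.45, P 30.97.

418.2 g

Pure PCl3 available = 550.8 g × 0.853 = 469.83 g.
M(PCl3) = 30.97 + 3(35.45) = 137.32 g/mol.
M(PCl5) = 30.97 + 5(35.45) = 208.22 g/mol.
n(PCl3) = 469.83 g / 137.32 g/mol = 3.4214 mol.
From the equation the PCl3:PCl5 mole ratio is 1:1, so n(PCl5) = 3.4214 × 1/1 = 3.4214 mol.
Mass of PCl5 = 3.4214 mol × 208.22 g/mol = 712.41 g.
Actual mass collected = 712.41 g × 0.587 = 418.19 g.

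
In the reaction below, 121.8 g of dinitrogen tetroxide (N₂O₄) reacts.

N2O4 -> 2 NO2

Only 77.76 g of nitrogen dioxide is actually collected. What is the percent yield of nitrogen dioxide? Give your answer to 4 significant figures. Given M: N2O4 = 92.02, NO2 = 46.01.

n(N2O4) = 121.80 g / 92.02 g/mol = 1.3236 mol.
From the equation the N2O4:NO2 mole ratio is 1:2, so n(NO2) = 1.3236 × 2/1 = 2.6473 mol.
Mass of NO2 = 2.6473 mol × 46.01 g/mol = 121.80 g.
This is the theoretical yield. Percent yield = 77.76 g / 121.80 g × 100% = 63.842%.

63.84 %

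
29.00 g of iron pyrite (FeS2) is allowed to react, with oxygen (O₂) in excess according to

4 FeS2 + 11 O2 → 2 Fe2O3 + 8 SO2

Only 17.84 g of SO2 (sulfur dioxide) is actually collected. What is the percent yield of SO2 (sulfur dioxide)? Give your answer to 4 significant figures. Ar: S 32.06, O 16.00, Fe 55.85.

57.60 %

M(FeS2) = 55.85 + 2(32.06) = 119.97 g/mol.
M(SO2) = 32.06 + 2(16.00) = 64.06 g/mol.
n(FeS2) = 29.000 g / 119.97 g/mol = 0.24173 mol.
From the equation the FeS2:SO2 mole ratio is 4:8, so n(SO2) = 0.24173 × 8/4 = 0.48345 mol.
Mass of SO2 = 0.48345 mol × 64.06 g/mol = 30.970 g.
This is the theoretical yield. Percent yield = 17.84 g / 30.970 g × 100% = 57.604%.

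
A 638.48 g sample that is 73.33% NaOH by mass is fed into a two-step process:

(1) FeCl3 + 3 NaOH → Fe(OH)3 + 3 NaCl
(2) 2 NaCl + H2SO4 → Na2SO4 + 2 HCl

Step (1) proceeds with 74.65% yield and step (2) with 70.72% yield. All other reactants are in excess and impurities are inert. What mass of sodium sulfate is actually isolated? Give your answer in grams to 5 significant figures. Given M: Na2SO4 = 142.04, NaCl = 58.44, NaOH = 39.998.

Pure NaOH = 638.48 × 0.7333 = 468.197 g.
n(NaOH) = 468.197 / 39.998 = 11.7055 mol.
Step 1 (NaOH:NaCl = 3:3): theoretical n(NaCl) = 11.7055 mol; at 74.65% yield, n(NaCl) = 8.73817 mol.
Step 2 (NaCl:Na2SO4 = 2:1): theoretical n(Na2SO4) = 4.36909 mol, so theoretical mass = 4.36909 × 142.04 = 620.585 g.
At 70.72% yield, actual mass of Na2SO4 = 620.585 × 0.7072 = 438.878 g.

438.88 g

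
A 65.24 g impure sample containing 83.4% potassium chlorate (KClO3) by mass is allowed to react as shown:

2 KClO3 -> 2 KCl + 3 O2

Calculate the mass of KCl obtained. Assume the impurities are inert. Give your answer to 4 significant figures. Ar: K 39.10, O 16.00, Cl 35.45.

33.10 g

Mass of pure KClO3 = 65.24 g × 0.834 = 54.410 g.
M(KClO3) = 39.10 + 35.45 + 3(16.00) = 122.55 g/mol.
M(KCl) = 39.10 + 35.45 = 74.55 g/mol.
n(KClO3) = 54.410 g / 122.55 g/mol = 0.44398 mol.
From the equation the KClO3:KCl mole ratio is 2:2, so n(KCl) = 0.44398 × 2/2 = 0.44398 mol.
Mass of KCl = 0.44398 mol × 74.55 g/mol = 33.099 g.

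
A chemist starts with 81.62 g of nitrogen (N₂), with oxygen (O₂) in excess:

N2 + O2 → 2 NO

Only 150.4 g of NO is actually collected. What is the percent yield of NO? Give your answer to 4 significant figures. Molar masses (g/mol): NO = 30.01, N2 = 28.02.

n(N2) = 81.620 g / 28.02 g/mol = 2.9129 mol.
From the equation the N2:NO mole ratio is 1:2, so n(NO) = 2.9129 × 2/1 = 5.8258 mol.
Mass of NO = 5.8258 mol × 30.01 g/mol = 174.83 g.
This is the theoretical yield. Percent yield = 150.4 g / 174.83 g × 100% = 86.025%.

86.02 %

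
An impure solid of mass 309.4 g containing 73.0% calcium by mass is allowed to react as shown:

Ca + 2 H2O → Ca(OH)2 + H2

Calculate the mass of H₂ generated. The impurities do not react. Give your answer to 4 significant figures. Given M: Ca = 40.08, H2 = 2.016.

11.36 g

Mass of pure Ca = 309.4 g × 0.730 = 225.86 g.
n(Ca) = 225.86 g / 40.08 g/mol = 5.6353 mol.
From the equation the Ca:H2 mole ratio is 1:1, so n(H2) = 5.6353 × 1/1 = 5.6353 mol.
Mass of H2 = 5.6353 mol × 2.016 g/mol = 11.361 g.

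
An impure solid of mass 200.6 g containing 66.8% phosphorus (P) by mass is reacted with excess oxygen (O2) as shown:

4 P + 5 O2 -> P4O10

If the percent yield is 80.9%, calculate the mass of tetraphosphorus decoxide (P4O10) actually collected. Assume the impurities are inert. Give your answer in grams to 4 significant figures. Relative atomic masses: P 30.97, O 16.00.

Pure P available = 200.6 g × 0.668 = 134.00 g.
M(P) = 30.97 g/mol.
M(P4O10) = 4(30.97) + 10(16.00) = 283.88 g/mol.
n(P) = 134.00 g / 30.97 g/mol = 4.3268 mol.
From the equation the P:P4O10 mole ratio is 4:1, so n(P4O10) = 4.3268 × 1/4 = 1.0817 mol.
Mass of P4O10 = 1.0817 mol × 283.88 g/mol = 307.07 g.
Actual mass collected = 307.07 g × 0.809 = 248.42 g.

248.4 g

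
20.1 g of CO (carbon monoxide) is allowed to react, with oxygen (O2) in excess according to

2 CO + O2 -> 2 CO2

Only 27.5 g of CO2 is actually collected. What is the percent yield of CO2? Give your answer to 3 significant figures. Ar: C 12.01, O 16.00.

M(CO) = 12.01 + 16.00 = 28.01 g/mol.
M(CO2) = 12.01 + 2(16.00) = 44.01 g/mol.
n(CO) = 20.10 g / 28.01 g/mol = 0.7176 mol.
From the equation the CO:CO2 mole ratio is 2:2, so n(CO2) = 0.7176 × 2/2 = 0.7176 mol.
Mass of CO2 = 0.7176 mol × 44.01 g/mol = 31.58 g.
This is the theoretical yield. Percent yield = 27.5 g / 31.58 g × 100% = 87.08%.

87.1 %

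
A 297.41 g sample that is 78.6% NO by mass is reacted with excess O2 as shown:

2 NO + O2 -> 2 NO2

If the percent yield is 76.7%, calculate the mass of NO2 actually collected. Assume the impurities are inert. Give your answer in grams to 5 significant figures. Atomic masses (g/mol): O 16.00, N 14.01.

Pure NO available = 297.41 g × 0.786 = 233.764 g.
M(NO) = 14.01 + 16.00 = 30.01 g/mol.
M(NO2) = 14.01 + 2(16.00) = 46.01 g/mol.
n(NO) = 233.764 g / 30.01 g/mol = 7.78955 mol.
From the equation the NO:NO2 mole ratio is 2:2, so n(NO2) = 7.78955 × 2/2 = 7.78955 mol.
Mass of NO2 = 7.78955 mol × 46.01 g/mol = 358.397 g.
Actual mass collected = 358.397 g × 0.767 = 274.890 g.

274.89 g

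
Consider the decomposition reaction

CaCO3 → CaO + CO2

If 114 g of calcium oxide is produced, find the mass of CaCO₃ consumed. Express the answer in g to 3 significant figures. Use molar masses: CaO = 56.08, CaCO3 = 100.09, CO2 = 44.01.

n(CaO) = 114.0 g / 56.08 g/mol = 2.033 mol.
From the equation the CaO:CaCO3 mole ratio is 1:1, so n(CaCO3) = 2.033 × 1/1 = 2.033 mol.
Mass of CaCO3 = 2.033 mol × 100.09 g/mol = 203.5 g.

203 g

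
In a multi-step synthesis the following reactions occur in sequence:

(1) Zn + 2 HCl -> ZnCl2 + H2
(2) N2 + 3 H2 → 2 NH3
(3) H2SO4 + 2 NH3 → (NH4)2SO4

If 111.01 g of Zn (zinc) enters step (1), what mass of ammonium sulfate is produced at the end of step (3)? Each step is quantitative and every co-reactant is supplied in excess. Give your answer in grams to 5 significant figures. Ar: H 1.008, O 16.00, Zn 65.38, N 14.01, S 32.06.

M(Zn) = 65.38 g/mol.
M((NH4)2SO4) = 2(14.01) + 8(1.008) + 32.06 + 4(16.00) = 132.144 g/mol.
n(Zn) = 111.01 / 65.38 = 1.69792 mol.
Reaction (1): Zn→H2 ratio 1:1 ⇒ n(H2) = 1.69792 mol.
Reaction (2): H2→NH3 ratio 3:2 ⇒ n(NH3) = 1.13195 mol.
Reaction (3): NH3→(NH4)2SO4 ratio 2:1 ⇒ n((NH4)2SO4) = 0.565973 mol.
Mass of (NH4)2SO4 = 0.565973 × 132.144 = 74.7900 g.

74.790 g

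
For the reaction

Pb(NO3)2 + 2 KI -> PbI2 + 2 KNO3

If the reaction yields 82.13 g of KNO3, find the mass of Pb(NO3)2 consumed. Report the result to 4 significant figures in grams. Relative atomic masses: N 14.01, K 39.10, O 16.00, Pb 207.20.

M(KNO3) = 39.10 + 14.01 + 3(16.00) = 101.11 g/mol.
M(Pb(NO3)2) = 207.20 + 2(14.01) + 6(16.00) = 331.22 g/mol.
n(KNO3) = 82.130 g / 101.11 g/mol = 0.81228 mol.
From the equation the KNO3:Pb(NO3)2 mole ratio is 2:1, so n(Pb(NO3)2) = 0.81228 × 1/2 = 0.40614 mol.
Mass of Pb(NO3)2 = 0.40614 mol × 331.22 g/mol = 134.52 g.

134.5 g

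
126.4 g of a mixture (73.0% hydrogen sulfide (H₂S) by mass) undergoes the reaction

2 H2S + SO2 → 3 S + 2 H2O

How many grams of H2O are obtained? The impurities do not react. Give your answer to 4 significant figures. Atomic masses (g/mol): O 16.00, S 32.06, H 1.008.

Mass of pure H2S = 126.4 g × 0.730 = 92.272 g.
M(H2S) = 2(1.008) + 32.06 = 34.076 g/mol.
M(H2O) = 2(1.008) + 16.00 = 18.016 g/mol.
n(H2S) = 92.272 g / 34.076 g/mol = 2.7078 mol.
From the equation the H2S:H2O mole ratio is 2:2, so n(H2O) = 2.7078 × 2/2 = 2.7078 mol.
Mass of H2O = 2.7078 mol × 18.016 g/mol = 48.784 g.

48.78 g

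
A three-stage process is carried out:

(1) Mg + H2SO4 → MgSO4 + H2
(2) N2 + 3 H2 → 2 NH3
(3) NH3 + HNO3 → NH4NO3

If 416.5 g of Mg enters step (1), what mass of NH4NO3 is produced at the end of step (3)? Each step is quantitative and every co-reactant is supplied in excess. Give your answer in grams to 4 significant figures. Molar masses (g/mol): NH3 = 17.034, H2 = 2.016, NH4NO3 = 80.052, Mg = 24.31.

n(Mg) = 416.5 / 24.31 = 17.133 mol.
Reaction (1): Mg→H2 ratio 1:1 ⇒ n(H2) = 17.133 mol.
Reaction (2): H2→NH3 ratio 3:2 ⇒ n(NH3) = 11.422 mol.
Reaction (3): NH3→NH4NO3 ratio 1:1 ⇒ n(NH4NO3) = 11.422 mol.
Mass of NH4NO3 = 11.422 × 80.052 = 914.35 g.

914.3 g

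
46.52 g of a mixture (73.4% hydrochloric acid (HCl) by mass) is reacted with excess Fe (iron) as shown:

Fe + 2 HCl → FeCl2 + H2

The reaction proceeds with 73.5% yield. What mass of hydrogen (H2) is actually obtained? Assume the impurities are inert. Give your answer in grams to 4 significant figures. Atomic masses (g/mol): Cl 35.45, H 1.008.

0.6939 g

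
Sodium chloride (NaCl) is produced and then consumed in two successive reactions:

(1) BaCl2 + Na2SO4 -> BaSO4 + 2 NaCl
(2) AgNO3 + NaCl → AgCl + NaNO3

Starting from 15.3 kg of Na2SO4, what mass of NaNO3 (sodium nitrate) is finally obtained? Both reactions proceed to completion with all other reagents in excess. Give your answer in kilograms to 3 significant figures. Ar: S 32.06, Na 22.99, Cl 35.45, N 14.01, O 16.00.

M(Na2SO4) = 2(22.99) + 32.06 + 4(16.00) = 142.04 g/mol.
M(NaNO3) = 22.99 + 14.01 + 3(16.00) = 85.00 g/mol.
15.3 kg = 15300 g.
n(Na2SO4) = 15300 / 142.04 = 107.7 mol.
Step 1 gives a 1:2 ratio of Na2SO4 to NaCl, so n(NaCl) = 215.4 mol.
In step 2 the NaCl:NaNO3 ratio is 1:1, so n(NaNO3) = 215.4 mol.
Mass of NaNO3 = 215.4 × 85.00 = 18310 g = 18.3 kg.

18.3 kg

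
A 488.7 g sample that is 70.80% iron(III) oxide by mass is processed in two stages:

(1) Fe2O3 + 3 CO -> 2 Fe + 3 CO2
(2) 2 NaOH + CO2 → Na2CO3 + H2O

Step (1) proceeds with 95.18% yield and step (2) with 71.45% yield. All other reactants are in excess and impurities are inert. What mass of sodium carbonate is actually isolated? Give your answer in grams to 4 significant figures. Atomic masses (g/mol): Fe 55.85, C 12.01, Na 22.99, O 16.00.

468.5 g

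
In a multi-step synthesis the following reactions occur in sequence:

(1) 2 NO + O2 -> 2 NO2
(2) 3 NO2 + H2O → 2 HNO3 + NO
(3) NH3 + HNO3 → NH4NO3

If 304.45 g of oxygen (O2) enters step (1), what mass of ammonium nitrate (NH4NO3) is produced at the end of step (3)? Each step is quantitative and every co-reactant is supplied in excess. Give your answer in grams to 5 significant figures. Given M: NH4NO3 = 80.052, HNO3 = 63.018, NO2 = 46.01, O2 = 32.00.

n(O2) = 304.45 / 32.00 = 9.51406 mol.
Reaction (1): O2→NO2 ratio 1:2 ⇒ n(NO2) = 19.0281 mol.
Reaction (2): NO2→HNO3 ratio 3:2 ⇒ n(HNO3) = 12.6854 mol.
Reaction (3): HNO3→NH4NO3 ratio 1:1 ⇒ n(NH4NO3) = 12.6854 mol.
Mass of NH4NO3 = 12.6854 × 80.052 = 1015.49 g.

1015.5 g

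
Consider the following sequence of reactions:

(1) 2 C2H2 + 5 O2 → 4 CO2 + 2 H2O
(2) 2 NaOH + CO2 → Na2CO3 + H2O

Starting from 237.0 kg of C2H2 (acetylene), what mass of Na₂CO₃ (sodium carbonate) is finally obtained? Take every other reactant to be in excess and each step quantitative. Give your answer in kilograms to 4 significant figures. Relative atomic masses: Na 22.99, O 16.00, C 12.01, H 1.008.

1930 kg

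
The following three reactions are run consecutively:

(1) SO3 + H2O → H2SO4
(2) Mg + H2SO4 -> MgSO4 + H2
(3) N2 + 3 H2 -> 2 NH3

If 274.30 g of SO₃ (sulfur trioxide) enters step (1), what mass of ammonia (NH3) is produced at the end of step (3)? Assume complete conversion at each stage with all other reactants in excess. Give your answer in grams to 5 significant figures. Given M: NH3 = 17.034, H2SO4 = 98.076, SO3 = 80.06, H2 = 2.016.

n(SO3) = 274.30 / 80.06 = 3.42618 mol.
Reaction (1): SO3→H2SO4 ratio 1:1 ⇒ n(H2SO4) = 3.42618 mol.
Reaction (2): H2SO4→H2 ratio 1:1 ⇒ n(H2) = 3.42618 mol.
Reaction (3): H2→NH3 ratio 3:2 ⇒ n(NH3) = 2.28412 mol.
Mass of NH3 = 2.28412 × 17.034 = 38.9077 g.

38.908 g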